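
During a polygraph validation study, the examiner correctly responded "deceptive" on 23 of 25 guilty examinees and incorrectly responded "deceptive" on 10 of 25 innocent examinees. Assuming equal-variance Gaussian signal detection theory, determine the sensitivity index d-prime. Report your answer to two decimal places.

H = 23/25 = 0.9200
FA = 10/25 = 0.4000
z(0.9200) = 1.405, z(0.4000) = -0.253
d' = z(H) − z(FA) = 1.405 − (-0.253) = 1.658

d-prime = 1.66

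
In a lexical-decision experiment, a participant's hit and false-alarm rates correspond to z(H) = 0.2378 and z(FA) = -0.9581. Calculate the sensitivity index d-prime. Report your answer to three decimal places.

d' = z(H) − z(FA) = 0.2378 − (-0.9581) = 1.1959

d-prime = 1.196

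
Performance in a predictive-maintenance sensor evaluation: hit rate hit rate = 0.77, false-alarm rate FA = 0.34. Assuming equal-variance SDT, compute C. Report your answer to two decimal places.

Φ⁻¹(H) = Φ⁻¹(0.77) = 0.7388
Φ⁻¹(FA) = Φ⁻¹(0.34) = -0.4125
c = −½·[z(H) + z(FA)] = −0.5 × (0.7388 + (-0.4125)) = -0.16315

C = -0.16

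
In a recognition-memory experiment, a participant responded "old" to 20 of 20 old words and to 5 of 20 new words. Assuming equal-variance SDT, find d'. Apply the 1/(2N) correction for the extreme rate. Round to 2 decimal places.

The hit rate is 20/20 = 1, so apply the 1/(2N) correction: H → 1 − 1/(2·20) = 0.97500.
z(H) = z(0.97500) = 1.960
z(FA) = z(0.25000) = -0.674
d' = 1.960 − (-0.674) = 2.634

d' = 2.63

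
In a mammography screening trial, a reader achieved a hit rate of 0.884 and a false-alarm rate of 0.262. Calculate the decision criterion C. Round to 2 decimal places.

C = -0.28

Φ⁻¹(H) = 1.195
Φ⁻¹(FA) = -0.637
c = −½·[z(H) + z(FA)] = −0.5 × (1.195 + (-0.637)) = -0.279
c < 0: the reader has a liberal response bias.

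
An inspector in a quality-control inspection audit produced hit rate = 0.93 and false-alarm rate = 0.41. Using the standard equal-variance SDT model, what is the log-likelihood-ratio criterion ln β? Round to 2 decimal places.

z(0.93) = 1.476, z(0.41) = -0.228
ln β = −½·[z(H)² − z(FA)²] = −0.5 × (2.179 − 0.052) = -1.0635

ln β = -1.06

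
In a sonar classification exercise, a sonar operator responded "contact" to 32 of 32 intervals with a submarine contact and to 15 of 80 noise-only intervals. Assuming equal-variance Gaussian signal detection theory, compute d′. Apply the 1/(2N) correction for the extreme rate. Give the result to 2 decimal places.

The hit rate is 32/32 = 1, so apply the 1/(2N) correction: H → 1 − 1/(2·32) = 0.98438.
z(H) = z(0.98438) = 2.154
z(FA) = z(0.18750) = -0.887
d' = 2.154 − (-0.887) = 3.041

d′ = 3.04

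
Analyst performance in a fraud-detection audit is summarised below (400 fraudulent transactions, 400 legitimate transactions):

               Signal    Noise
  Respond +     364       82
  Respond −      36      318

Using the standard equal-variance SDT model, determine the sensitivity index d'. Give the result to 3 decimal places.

d' = 2.165

H = 364/400 = 0.9100
FA = 82/400 = 0.2050
z(0.9100) = 1.3408, z(0.2050) = -0.8239
d' = z(H) − z(FA) = 1.3408 − (-0.8239) = 2.1647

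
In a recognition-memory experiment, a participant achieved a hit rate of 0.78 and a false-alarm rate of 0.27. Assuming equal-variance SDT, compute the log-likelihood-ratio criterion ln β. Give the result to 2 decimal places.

ln β = -0.11

z(H) = 0.772
z(FA) = -0.613
ln β = −½·[z(H)² − z(FA)²] = −0.5 × (0.596 − 0.376) = -0.110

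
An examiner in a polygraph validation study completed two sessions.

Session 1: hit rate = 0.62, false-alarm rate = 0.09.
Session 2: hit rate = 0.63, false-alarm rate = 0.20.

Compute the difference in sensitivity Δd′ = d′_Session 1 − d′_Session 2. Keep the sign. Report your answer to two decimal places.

Session 1: z(0.62) = 0.305, z(0.09) = -1.341, d' = 1.646
Session 2: z(0.63) = 0.332, z(0.20) = -0.842, d' = 1.174
Δd' = d'_Session 1 − d'_Session 2 = 1.646 − 1.174 = 0.472
Session 1 has the higher sensitivity.

Δd′ = 0.47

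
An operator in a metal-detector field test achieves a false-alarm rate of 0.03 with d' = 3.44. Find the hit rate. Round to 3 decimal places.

hit rate = 0.941

z(false-alarm rate) = z(0.03) = -1.8808
z(H) = z(FA) + d' = -1.8808 + 3.44 = 1.5592
hit rate = Φ(1.5592) = 0.9405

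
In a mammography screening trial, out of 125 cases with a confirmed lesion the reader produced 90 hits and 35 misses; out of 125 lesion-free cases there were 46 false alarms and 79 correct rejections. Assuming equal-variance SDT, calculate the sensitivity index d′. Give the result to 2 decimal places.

H = 90/125 = 0.7200
FA = 46/125 = 0.3680
z(H) = z(0.7200) = 0.583
z(FA) = z(0.3680) = -0.337
d' = z(H) − z(FA) = 0.583 − (-0.337) = 0.920

d′ = 0.92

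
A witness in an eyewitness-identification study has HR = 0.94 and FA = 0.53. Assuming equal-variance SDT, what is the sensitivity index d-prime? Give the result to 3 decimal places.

Φ⁻¹(0.94) = 1.5548, Φ⁻¹(0.53) = 0.0753
d' = z(H) − z(FA) = 1.5548 − 0.0753 = 1.4795

d-prime = 1.480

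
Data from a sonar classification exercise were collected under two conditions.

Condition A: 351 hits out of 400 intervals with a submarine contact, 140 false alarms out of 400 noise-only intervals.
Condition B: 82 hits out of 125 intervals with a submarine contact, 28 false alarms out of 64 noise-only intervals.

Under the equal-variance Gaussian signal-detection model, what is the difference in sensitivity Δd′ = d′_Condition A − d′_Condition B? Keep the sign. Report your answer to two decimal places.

Condition A: z(0.8775) = 1.163, z(0.3500) = -0.385, d' = 1.548
Condition B: z(0.6560) = 0.402, z(0.4375) = -0.157, d' = 0.559
Δd' = d'_Condition A − d'_Condition B = 1.548 − 0.559 = 0.989
Condition A has the higher sensitivity.

Δd′ = 0.99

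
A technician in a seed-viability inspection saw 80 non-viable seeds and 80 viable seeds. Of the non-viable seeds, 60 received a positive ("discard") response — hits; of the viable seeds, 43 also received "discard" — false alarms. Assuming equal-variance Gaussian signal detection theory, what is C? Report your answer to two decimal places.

H = 60/80 = 0.7500
FA = 43/80 = 0.5375
Φ⁻¹(H) = 0.6745
Φ⁻¹(FA) = 0.0941
c = −½·[z(H) + z(FA)] = −0.5 × (0.6745 + 0.0941) = -0.3843
c < 0: the technician has a liberal response bias.

C = -0.38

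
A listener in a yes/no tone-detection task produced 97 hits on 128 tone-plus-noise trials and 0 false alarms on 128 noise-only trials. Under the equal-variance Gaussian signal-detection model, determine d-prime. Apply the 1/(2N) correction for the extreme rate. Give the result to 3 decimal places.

d-prime = 3.359

The false-alarm rate is 0/128 = 0, so apply the 1/(2N) correction: FA → 1/(2·128) = 0.00391.
z(H) = z(0.75781) = 0.6993
z(FA) = z(0.00391) = -2.6597
d' = 0.6993 − (-2.6597) = 3.3590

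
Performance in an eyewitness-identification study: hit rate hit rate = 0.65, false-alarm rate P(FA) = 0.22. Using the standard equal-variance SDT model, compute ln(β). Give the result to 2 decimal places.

ln β = 0.22

Φ⁻¹(H) = 0.385
Φ⁻¹(FA) = -0.772
ln β = −½·[z(H)² − z(FA)²] = −0.5 × (0.148 − 0.596) = 0.224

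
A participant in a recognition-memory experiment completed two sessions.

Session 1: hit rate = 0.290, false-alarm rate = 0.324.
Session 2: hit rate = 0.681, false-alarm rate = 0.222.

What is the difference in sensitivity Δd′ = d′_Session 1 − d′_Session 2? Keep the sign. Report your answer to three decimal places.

Δd′ = -1.333

Session 1: z(0.290) = -0.5534, z(0.324) = -0.4565, d' = -0.0969
Session 2: z(0.681) = 0.4705, z(0.222) = -0.7655, d' = 1.2360
Δd' = d'_Session 1 − d'_Session 2 = -0.0969 − 1.2360 = -1.3329
Session 2 has the higher sensitivity.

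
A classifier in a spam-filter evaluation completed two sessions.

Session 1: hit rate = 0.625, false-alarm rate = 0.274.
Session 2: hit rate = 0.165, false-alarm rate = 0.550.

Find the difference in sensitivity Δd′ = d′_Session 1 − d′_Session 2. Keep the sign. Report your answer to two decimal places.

Session 1: z(0.625) = 0.319, z(0.274) = -0.601, d' = 0.920
Session 2: z(0.165) = -0.974, z(0.550) = 0.126, d' = -1.100
Δd' = d'_Session 1 − d'_Session 2 = 0.920 − (-1.100) = 2.020
Session 1 has the higher sensitivity.

Δd′ = 2.02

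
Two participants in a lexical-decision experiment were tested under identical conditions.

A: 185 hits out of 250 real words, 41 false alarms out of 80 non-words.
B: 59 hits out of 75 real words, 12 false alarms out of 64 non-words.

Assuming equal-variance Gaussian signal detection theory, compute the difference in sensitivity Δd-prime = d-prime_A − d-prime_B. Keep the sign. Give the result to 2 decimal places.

Δd-prime = -1.07

A: z(0.7400) = 0.643, z(0.5125) = 0.031, d' = 0.612
B: z(0.7867) = 0.795, z(0.1875) = -0.887, d' = 1.682
Δd' = d'_A − d'_B = 0.612 − 1.682 = -1.070
B has the higher sensitivity.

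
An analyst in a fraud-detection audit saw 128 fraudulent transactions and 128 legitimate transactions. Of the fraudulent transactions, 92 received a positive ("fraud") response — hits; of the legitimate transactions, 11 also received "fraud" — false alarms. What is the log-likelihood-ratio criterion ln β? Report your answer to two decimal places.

ln β = 0.77

H = 92/128 = 0.7188
FA = 11/128 = 0.0859
z(H) = 0.579
z(FA) = -1.366
ln β = −½·[z(H)² − z(FA)²] = −0.5 × (0.335 − 1.866) = 0.7655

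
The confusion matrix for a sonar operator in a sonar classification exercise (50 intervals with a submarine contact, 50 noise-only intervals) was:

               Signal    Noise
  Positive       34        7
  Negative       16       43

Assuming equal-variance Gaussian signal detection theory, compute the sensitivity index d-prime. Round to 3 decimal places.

H = 34/50 = 0.6800
FA = 7/50 = 0.1400
z(0.6800) = 0.4677, z(0.1400) = -1.0803
d' = z(H) − z(FA) = 0.4677 − (-1.0803) = 1.5480

d-prime = 1.548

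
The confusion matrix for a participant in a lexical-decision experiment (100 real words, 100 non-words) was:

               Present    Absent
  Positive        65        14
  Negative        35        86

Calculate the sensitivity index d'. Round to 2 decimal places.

d' = 1.47

H = 65/100 = 0.6500
FA = 14/100 = 0.1400
z(H) = 0.3853
z(FA) = -1.0803
d' = z(H) − z(FA) = 0.3853 − (-1.0803) = 1.4656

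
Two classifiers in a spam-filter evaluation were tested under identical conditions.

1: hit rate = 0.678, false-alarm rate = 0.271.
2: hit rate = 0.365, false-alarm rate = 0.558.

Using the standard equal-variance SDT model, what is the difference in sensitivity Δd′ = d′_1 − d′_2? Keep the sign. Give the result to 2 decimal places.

1: z(0.678) = 0.462, z(0.271) = -0.610, d' = 1.072
2: z(0.365) = -0.345, z(0.558) = 0.146, d' = -0.491
Δd' = d'_1 − d'_2 = 1.072 − (-0.491) = 1.563
1 has the higher sensitivity.

Δd′ = 1.56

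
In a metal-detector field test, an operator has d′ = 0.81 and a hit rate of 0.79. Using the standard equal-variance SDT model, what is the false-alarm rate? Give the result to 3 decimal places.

false-alarm rate = 0.499

z(hit rate) = z(0.79) = 0.8064
z(FA) = z(H) − d' = 0.8064 − 0.81 = -0.0036
false-alarm rate = Φ(-0.0036) = 0.4986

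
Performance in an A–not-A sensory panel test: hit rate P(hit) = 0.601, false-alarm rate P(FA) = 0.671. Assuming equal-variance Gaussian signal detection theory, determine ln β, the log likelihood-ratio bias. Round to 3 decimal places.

ln β = 0.065

z(H) = 0.2559
z(FA) = 0.4427
ln β = −½·[z(H)² − z(FA)²] = −0.5 × (0.0655 − 0.1960) = 0.06525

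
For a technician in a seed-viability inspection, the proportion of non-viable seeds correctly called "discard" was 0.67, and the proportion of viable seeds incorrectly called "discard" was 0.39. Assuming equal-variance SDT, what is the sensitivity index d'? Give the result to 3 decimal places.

z(H) = 0.4399
z(FA) = -0.2793
d' = z(H) − z(FA) = 0.4399 − (-0.2793) = 0.7192

d' = 0.719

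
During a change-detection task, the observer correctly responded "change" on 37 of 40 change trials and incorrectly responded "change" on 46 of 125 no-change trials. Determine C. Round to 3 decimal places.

C = -0.551

H = 37/40 = 0.9250
FA = 46/125 = 0.3680
z(H) = 1.4395
z(FA) = -0.3372
c = −½·[z(H) + z(FA)] = −0.5 × (1.4395 + (-0.3372)) = -0.55115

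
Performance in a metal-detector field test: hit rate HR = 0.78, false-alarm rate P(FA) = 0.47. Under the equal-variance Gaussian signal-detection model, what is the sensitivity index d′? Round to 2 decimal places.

z(H) = z(0.78) = 0.772
z(FA) = z(0.47) = -0.075
d' = z(H) − z(FA) = 0.772 − (-0.075) = 0.847

d′ = 0.85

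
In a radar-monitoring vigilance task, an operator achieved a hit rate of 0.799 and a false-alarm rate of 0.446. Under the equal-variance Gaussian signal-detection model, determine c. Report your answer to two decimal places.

z(H) = 0.8381
z(FA) = -0.1358
c = −½·[z(H) + z(FA)] = −0.5 × (0.8381 + (-0.1358)) = -0.35115

c = -0.35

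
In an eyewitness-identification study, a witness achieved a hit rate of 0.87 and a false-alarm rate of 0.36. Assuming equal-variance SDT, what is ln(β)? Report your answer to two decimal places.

z(0.87) = 1.126, z(0.36) = -0.358
ln β = −½·[z(H)² − z(FA)²] = −0.5 × (1.268 − 0.128) = -0.570

ln β = -0.57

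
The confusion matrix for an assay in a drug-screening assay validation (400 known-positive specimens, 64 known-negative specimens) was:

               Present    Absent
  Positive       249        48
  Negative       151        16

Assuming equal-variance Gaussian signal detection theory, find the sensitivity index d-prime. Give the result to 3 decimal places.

d-prime = -0.362

H = 249/400 = 0.6225
FA = 48/64 = 0.7500
Φ⁻¹(0.6225) = 0.3121, Φ⁻¹(0.7500) = 0.6745
d' = z(H) − z(FA) = 0.3121 − 0.6745 = -0.3624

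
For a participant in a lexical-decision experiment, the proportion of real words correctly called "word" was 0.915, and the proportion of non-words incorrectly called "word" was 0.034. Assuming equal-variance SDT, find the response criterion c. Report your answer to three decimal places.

c = 0.226

z(H) = 1.3722
z(FA) = -1.8250
c = −½·[z(H) + z(FA)] = −0.5 × (1.3722 + (-1.8250)) = 0.2264
c > 0: the participant has a conservative response bias.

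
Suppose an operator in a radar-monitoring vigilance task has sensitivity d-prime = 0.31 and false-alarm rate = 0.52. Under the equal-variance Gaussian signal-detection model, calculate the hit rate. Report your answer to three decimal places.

hit rate = 0.641

z(false-alarm rate) = z(0.52) = 0.0502
z(H) = z(FA) + d' = 0.0502 + 0.31 = 0.3602
hit rate = Φ(0.3602) = 0.6407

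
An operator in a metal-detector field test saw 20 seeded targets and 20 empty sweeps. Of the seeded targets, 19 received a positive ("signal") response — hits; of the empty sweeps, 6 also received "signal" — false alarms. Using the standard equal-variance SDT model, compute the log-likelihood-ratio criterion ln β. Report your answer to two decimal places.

ln β = -1.22

H = 19/20 = 0.9500
FA = 6/20 = 0.3000
Φ⁻¹(H) = 1.645
Φ⁻¹(FA) = -0.524
ln β = −½·[z(H)² − z(FA)²] = −0.5 × (2.706 − 0.275) = -1.2155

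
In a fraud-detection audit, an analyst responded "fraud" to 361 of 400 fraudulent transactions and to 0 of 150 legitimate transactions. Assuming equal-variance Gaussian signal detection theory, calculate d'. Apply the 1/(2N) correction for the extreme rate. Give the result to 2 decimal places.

d' = 4.01

The false-alarm rate is 0/150 = 0, so apply the 1/(2N) correction: FA → 1/(2·150) = 0.00333.
z(H) = z(0.90250) = 1.296
z(FA) = z(0.00333) = -2.713
d' = 1.296 − (-2.713) = 4.009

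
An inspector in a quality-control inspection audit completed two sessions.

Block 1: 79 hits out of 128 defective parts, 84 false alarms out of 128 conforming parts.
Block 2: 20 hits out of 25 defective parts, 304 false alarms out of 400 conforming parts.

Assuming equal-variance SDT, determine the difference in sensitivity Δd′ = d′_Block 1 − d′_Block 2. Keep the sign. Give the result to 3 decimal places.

Block 1: z(0.6172) = 0.2981, z(0.6562) = 0.4021, d' = -0.1040
Block 2: z(0.8000) = 0.8416, z(0.7600) = 0.7063, d' = 0.1353
Δd' = d'_Block 1 − d'_Block 2 = -0.1040 − 0.1353 = -0.2393
Block 2 has the higher sensitivity.

Δd′ = -0.239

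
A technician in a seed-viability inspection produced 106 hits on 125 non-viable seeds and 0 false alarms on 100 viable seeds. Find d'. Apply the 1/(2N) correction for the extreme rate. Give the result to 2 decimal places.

d' = 3.60

The false-alarm rate is 0/100 = 0, so apply the 1/(2N) correction: FA → 1/(2·100) = 0.00500.
z(H) = z(0.84800) = 1.028
z(FA) = z(0.00500) = -2.576
d' = 1.028 − (-2.576) = 3.604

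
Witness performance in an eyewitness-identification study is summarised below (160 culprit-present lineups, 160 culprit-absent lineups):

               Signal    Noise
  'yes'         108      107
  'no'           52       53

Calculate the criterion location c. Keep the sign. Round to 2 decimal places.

H = 108/160 = 0.6750
FA = 107/160 = 0.6687
z(H) = 0.4538
z(FA) = 0.4363
c = −½·[z(H) + z(FA)] = −0.5 × (0.4538 + 0.4363) = -0.44505

c = -0.45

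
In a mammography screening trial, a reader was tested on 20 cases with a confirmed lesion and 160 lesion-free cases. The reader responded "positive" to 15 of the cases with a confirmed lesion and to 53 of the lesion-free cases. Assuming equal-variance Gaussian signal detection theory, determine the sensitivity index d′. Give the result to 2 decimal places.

d′ = 1.11

H = 15/20 = 0.7500
FA = 53/160 = 0.3312
Φ⁻¹(H) = Φ⁻¹(0.7500) = 0.674
Φ⁻¹(FA) = Φ⁻¹(0.3312) = -0.437
d' = z(H) − z(FA) = 0.674 − (-0.437) = 1.111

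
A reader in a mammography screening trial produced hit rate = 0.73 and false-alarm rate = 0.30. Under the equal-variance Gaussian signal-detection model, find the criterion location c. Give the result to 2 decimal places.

z(H) = z(0.73) = 0.613
z(FA) = z(0.30) = -0.524
c = −½·[z(H) + z(FA)] = −0.5 × (0.613 + (-0.524)) = -0.0445
c < 0: the reader has a liberal response bias.

c = -0.04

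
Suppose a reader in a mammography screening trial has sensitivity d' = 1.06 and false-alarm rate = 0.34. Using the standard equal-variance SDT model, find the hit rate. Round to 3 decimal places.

z(false-alarm rate) = z(0.34) = -0.4125
z(H) = z(FA) + d' = -0.4125 + 1.06 = 0.6475
hit rate = Φ(0.6475) = 0.7413

hit rate = 0.741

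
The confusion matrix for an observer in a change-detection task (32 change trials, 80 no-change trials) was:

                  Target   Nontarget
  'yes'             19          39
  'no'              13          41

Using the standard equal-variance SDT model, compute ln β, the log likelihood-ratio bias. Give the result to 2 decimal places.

ln β = -0.03

H = 19/32 = 0.5938
FA = 39/80 = 0.4875
z(H) = z(0.5938) = 0.237
z(FA) = z(0.4875) = -0.031
ln β = −½·[z(H)² − z(FA)²] = −0.5 × (0.056 − 0.001) = -0.0275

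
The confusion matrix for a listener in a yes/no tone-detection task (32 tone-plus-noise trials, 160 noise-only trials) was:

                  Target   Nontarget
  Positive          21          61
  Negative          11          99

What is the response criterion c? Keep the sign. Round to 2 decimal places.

H = 21/32 = 0.6562
FA = 61/160 = 0.3812
z(H) = 0.402
z(FA) = -0.302
c = −½·[z(H) + z(FA)] = −0.5 × (0.402 + (-0.302)) = -0.050
c < 0: the listener has a liberal response bias.

c = -0.05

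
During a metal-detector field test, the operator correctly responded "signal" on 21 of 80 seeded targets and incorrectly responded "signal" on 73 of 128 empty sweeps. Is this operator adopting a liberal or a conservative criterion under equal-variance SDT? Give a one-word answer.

conservative

z(H) = -0.636, z(FA) = 0.177
c = −½·(z(H) + z(FA)) = 0.2295
c > 0 → conservative criterion (biased toward responding “no”).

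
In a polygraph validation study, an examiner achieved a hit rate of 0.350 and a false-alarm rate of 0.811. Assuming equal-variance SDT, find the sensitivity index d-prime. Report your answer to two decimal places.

d-prime = -1.27

Φ⁻¹(H) = -0.3853
Φ⁻¹(FA) = 0.8816
d' = z(H) − z(FA) = -0.3853 − 0.8816 = -1.2669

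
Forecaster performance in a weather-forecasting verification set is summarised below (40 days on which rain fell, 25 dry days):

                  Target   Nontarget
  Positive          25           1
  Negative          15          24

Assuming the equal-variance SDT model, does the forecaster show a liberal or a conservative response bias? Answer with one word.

z(H) = 0.319, z(FA) = -1.751
c = −½·(z(H) + z(FA)) = 0.716
c > 0 → conservative criterion (biased toward responding “no”).

conservative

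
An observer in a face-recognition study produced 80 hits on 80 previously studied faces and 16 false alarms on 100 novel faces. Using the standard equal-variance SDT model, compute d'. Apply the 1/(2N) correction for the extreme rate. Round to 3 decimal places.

The hit rate is 80/80 = 1, so apply the 1/(2N) correction: H → 1 − 1/(2·80) = 0.99375.
z(H) = z(0.99375) = 2.4977
z(FA) = z(0.16000) = -0.9945
d' = 2.4977 − (-0.9945) = 3.4922

d' = 3.492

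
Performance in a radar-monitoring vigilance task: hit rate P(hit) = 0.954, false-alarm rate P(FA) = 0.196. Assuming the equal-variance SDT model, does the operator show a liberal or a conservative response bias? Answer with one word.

z(H) = 1.685, z(FA) = -0.856
c = −½·(z(H) + z(FA)) = -0.4145
c < 0 → liberal criterion (biased toward responding “yes”).

liberal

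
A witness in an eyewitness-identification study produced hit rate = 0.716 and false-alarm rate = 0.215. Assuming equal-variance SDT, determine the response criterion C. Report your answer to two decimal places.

z(H) = z(0.716) = 0.5710
z(FA) = z(0.215) = -0.7892
c = −½·[z(H) + z(FA)] = −0.5 × (0.5710 + (-0.7892)) = 0.1091
c > 0: the witness has a conservative response bias.

C = 0.11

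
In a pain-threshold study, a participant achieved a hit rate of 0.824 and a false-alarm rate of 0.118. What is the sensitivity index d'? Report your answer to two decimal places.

d' = 2.12

Φ⁻¹(H) = Φ⁻¹(0.824) = 0.9307
Φ⁻¹(FA) = Φ⁻¹(0.118) = -1.1850
d' = z(H) − z(FA) = 0.9307 − (-1.1850) = 2.1157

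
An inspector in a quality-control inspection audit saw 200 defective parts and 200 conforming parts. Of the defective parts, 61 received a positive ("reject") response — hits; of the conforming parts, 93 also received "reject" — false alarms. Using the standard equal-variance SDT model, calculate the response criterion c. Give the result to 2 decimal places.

H = 61/200 = 0.3050
FA = 93/200 = 0.4650
z(H) = -0.510
z(FA) = -0.088
c = −½·[z(H) + z(FA)] = −0.5 × (-0.510 + (-0.088)) = 0.299

c = 0.30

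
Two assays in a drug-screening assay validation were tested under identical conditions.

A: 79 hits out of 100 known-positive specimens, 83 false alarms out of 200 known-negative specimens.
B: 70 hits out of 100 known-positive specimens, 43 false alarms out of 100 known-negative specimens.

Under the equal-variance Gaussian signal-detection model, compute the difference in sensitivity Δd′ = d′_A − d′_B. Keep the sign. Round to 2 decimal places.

A: z(0.7900) = 0.806, z(0.4150) = -0.215, d' = 1.021
B: z(0.7000) = 0.524, z(0.4300) = -0.176, d' = 0.700
Δd' = d'_A − d'_B = 1.021 − 0.700 = 0.321
A has the higher sensitivity.

Δd′ = 0.32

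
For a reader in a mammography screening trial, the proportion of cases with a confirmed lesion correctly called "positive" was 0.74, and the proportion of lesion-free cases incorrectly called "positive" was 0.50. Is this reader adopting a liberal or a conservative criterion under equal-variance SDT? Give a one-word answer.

z(H) = 0.643, z(FA) = 0.000
c = −½·(z(H) + z(FA)) = -0.3215
c < 0 → liberal criterion (biased toward responding “yes”).

liberal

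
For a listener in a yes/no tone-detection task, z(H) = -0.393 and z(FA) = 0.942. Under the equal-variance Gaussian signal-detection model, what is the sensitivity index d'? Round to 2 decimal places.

d' = z(H) − z(FA) = -0.393 − 0.942 = -1.335

d' = -1.34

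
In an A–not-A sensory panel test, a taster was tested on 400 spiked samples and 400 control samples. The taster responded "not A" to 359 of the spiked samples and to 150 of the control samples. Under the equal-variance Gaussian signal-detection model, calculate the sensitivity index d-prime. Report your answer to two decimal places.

d-prime = 1.59

H = 359/400 = 0.8975
FA = 150/400 = 0.3750
Φ⁻¹(H) = Φ⁻¹(0.8975) = 1.2674
Φ⁻¹(FA) = Φ⁻¹(0.3750) = -0.3186
d' = z(H) − z(FA) = 1.2674 − (-0.3186) = 1.5860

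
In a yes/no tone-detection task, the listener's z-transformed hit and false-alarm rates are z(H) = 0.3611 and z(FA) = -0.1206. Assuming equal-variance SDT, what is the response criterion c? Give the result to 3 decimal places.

c = -0.120

c = −½·[z(H) + z(FA)] = −½·(0.3611 + (-0.1206)) = -0.12025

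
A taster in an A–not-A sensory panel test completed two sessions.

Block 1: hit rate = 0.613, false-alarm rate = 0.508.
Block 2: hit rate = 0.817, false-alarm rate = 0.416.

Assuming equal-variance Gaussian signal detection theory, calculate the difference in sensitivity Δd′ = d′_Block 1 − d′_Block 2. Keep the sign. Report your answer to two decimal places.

Δd′ = -0.85

Block 1: z(0.613) = 0.287, z(0.508) = 0.020, d' = 0.267
Block 2: z(0.817) = 0.904, z(0.416) = -0.212, d' = 1.116
Δd' = d'_Block 1 − d'_Block 2 = 0.267 − 1.116 = -0.849
Block 2 has the higher sensitivity.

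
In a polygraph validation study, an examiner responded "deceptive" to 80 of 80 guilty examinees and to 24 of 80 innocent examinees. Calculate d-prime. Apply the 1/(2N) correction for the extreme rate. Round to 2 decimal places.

d-prime = 3.02

The hit rate is 80/80 = 1, so apply the 1/(2N) correction: H → 1 − 1/(2·80) = 0.99375.
z(H) = z(0.99375) = 2.498
z(FA) = z(0.30000) = -0.524
d' = 2.498 − (-0.524) = 3.022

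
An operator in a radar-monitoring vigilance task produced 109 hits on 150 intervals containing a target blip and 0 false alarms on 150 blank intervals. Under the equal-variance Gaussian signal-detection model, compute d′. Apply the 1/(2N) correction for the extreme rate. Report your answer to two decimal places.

The false-alarm rate is 0/150 = 0, so apply the 1/(2N) correction: FA → 1/(2·150) = 0.00333.
z(H) = z(0.72667) = 0.603
z(FA) = z(0.00333) = -2.713
d' = 0.603 − (-2.713) = 3.316

d′ = 3.32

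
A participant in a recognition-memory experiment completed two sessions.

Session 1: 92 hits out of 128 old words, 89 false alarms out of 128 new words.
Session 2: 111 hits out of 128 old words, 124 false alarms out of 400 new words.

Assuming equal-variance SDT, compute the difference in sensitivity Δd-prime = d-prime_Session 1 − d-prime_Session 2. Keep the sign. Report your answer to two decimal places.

Δd-prime = -1.54

Session 1: z(0.7188) = 0.579, z(0.6953) = 0.511, d' = 0.068
Session 2: z(0.8672) = 1.113, z(0.3100) = -0.496, d' = 1.609
Δd' = d'_Session 1 − d'_Session 2 = 0.068 − 1.609 = -1.541
Session 2 has the higher sensitivity.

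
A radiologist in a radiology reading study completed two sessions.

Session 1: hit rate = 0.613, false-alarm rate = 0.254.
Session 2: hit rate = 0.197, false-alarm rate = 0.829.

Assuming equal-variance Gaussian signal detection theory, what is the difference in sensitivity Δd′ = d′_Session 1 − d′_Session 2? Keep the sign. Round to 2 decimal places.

Δd′ = 2.75

Session 1: z(0.613) = 0.287, z(0.254) = -0.662, d' = 0.949
Session 2: z(0.197) = -0.852, z(0.829) = 0.950, d' = -1.802
Δd' = d'_Session 1 − d'_Session 2 = 0.949 − (-1.802) = 2.751
Session 1 has the higher sensitivity.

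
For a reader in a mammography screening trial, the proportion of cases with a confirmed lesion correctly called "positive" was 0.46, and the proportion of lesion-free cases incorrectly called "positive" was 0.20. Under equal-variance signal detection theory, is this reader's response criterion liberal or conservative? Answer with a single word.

z(H) = -0.100, z(FA) = -0.842
c = −½·(z(H) + z(FA)) = 0.471
c > 0 → conservative criterion (biased toward responding “no”).

conservative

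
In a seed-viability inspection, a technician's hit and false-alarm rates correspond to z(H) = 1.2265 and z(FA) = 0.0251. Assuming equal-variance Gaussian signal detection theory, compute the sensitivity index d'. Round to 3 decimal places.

d' = 1.201

d' = z(H) − z(FA) = 1.2265 − 0.0251 = 1.2014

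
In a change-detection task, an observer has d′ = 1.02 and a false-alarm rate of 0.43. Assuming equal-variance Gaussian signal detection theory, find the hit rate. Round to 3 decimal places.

hit rate = 0.801

z(false-alarm rate) = z(0.43) = -0.1764
z(H) = z(FA) + d' = -0.1764 + 1.02 = 0.8436
hit rate = Φ(0.8436) = 0.8006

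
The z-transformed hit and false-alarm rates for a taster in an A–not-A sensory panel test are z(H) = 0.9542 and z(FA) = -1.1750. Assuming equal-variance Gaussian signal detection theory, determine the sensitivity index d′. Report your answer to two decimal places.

d' = z(H) − z(FA) = 0.9542 − (-1.1750) = 2.1292

d′ = 2.13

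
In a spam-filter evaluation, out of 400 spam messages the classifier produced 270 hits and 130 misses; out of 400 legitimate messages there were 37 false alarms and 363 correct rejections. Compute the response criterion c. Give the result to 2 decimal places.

H = 270/400 = 0.6750
FA = 37/400 = 0.0925
Φ⁻¹(H) = 0.454
Φ⁻¹(FA) = -1.326
c = −½·[z(H) + z(FA)] = −0.5 × (0.454 + (-1.326)) = 0.436
c > 0: the classifier has a conservative response bias.

c = 0.44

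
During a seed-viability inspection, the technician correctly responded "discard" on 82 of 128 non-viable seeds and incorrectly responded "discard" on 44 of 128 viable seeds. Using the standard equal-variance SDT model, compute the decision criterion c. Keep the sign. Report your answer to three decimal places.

H = 82/128 = 0.6406
FA = 44/128 = 0.3438
z(0.6406) = 0.3601, z(0.3438) = -0.4021
c = −½·[z(H) + z(FA)] = −0.5 × (0.3601 + (-0.4021)) = 0.0210

c = 0.021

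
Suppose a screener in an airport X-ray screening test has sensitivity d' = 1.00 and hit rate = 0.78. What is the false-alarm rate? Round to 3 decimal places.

z(hit rate) = z(0.78) = 0.7722
z(FA) = z(H) − d' = 0.7722 − 1.00 = -0.2278
false-alarm rate = Φ(-0.2278) = 0.4099

false-alarm rate = 0.410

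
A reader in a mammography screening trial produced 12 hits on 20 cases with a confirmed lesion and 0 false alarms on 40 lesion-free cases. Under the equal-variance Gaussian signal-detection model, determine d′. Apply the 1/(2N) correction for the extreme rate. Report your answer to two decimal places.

The false-alarm rate is 0/40 = 0, so apply the 1/(2N) correction: FA → 1/(2·40) = 0.01250.
z(H) = z(0.60000) = 0.253
z(FA) = z(0.01250) = -2.241
d' = 0.253 − (-2.241) = 2.494

d′ = 2.49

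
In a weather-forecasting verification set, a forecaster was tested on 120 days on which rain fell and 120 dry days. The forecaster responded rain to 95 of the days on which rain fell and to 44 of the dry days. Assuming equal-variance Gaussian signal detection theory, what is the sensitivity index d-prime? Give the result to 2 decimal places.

d-prime = 1.15

H = 95/120 = 0.7917
FA = 44/120 = 0.3667
z(H) = 0.8123
z(FA) = -0.3406
d' = z(H) − z(FA) = 0.8123 − (-0.3406) = 1.1529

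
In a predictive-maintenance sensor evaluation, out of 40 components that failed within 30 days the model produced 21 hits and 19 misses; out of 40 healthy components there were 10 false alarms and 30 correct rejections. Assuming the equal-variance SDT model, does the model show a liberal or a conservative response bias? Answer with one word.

conservative

z(H) = 0.063, z(FA) = -0.674
c = −½·(z(H) + z(FA)) = 0.3055
c > 0 → conservative criterion (biased toward responding “no”).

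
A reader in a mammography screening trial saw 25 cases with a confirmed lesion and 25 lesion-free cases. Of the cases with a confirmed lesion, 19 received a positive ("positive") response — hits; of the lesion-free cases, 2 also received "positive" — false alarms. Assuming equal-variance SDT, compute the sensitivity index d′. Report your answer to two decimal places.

d′ = 2.11

H = 19/25 = 0.7600
FA = 2/25 = 0.0800
Φ⁻¹(H) = Φ⁻¹(0.7600) = 0.7063
Φ⁻¹(FA) = Φ⁻¹(0.0800) = -1.4051
d' = z(H) − z(FA) = 0.7063 − (-1.4051) = 2.1114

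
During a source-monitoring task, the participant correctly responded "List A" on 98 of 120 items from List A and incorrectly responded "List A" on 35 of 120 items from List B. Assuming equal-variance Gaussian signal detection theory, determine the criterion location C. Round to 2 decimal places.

H = 98/120 = 0.8167
FA = 35/120 = 0.2917
z(H) = z(0.8167) = 0.903
z(FA) = z(0.2917) = -0.548
c = −½·[z(H) + z(FA)] = −0.5 × (0.903 + (-0.548)) = -0.1775

C = -0.18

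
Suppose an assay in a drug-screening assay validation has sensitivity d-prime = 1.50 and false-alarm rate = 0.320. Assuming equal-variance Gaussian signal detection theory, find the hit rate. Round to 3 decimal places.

z(false-alarm rate) = z(0.320) = -0.4677
z(H) = z(FA) + d' = -0.4677 + 1.50 = 1.0323
hit rate = Φ(1.0323) = 0.8490

hit rate = 0.849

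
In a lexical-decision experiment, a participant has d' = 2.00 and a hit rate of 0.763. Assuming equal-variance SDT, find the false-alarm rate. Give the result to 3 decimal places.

false-alarm rate = 0.100

z(hit rate) = z(0.763) = 0.7160
z(FA) = z(H) − d' = 0.7160 − 2.00 = -1.2840
false-alarm rate = Φ(-1.2840) = 0.0996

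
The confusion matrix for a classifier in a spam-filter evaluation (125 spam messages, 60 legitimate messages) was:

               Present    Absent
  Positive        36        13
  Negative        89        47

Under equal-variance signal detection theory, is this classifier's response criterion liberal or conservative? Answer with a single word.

z(H) = -0.559, z(FA) = -0.784
c = −½·(z(H) + z(FA)) = 0.6715
c > 0 → conservative criterion (biased toward responding “no”).

conservative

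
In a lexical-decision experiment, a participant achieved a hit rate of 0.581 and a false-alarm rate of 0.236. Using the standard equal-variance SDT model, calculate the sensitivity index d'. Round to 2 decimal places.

d' = 0.92

Φ⁻¹(0.581) = 0.204, Φ⁻¹(0.236) = -0.719
d' = z(H) − z(FA) = 0.204 − (-0.719) = 0.923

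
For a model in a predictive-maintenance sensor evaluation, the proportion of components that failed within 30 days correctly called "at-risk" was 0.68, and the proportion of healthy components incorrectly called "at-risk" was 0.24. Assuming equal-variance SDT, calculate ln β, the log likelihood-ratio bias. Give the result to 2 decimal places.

z(0.68) = 0.468, z(0.24) = -0.706
ln β = −½·[z(H)² − z(FA)²] = −0.5 × (0.219 − 0.498) = 0.1395

ln β = 0.14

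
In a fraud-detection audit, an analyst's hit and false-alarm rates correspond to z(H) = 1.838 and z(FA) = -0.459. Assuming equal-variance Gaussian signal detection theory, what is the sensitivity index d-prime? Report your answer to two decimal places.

d' = z(H) − z(FA) = 1.838 − (-0.459) = 2.297

d-prime = 2.30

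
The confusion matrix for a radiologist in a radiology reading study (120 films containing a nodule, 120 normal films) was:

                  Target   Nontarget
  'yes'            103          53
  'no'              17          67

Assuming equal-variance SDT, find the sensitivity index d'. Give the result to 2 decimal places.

d' = 1.22

H = 103/120 = 0.8583
FA = 53/120 = 0.4417
Φ⁻¹(0.8583) = 1.0727, Φ⁻¹(0.4417) = -0.1467
d' = z(H) − z(FA) = 1.0727 − (-0.1467) = 1.2194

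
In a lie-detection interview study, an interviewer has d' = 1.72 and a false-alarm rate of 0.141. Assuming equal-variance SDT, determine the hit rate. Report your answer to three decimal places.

hit rate = 0.740

z(false-alarm rate) = z(0.141) = -1.0758
z(H) = z(FA) + d' = -1.0758 + 1.72 = 0.6442
hit rate = Φ(0.6442) = 0.7403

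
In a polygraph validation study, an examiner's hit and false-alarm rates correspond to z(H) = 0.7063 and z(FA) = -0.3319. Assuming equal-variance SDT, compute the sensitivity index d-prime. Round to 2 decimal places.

d-prime = 1.04

d' = z(H) − z(FA) = 0.7063 − (-0.3319) = 1.0382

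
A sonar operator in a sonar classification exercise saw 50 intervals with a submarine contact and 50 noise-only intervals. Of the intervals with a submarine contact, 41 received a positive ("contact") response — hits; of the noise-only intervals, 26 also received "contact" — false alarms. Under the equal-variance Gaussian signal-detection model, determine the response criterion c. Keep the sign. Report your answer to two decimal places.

c = -0.48

H = 41/50 = 0.8200
FA = 26/50 = 0.5200
Φ⁻¹(H) = Φ⁻¹(0.8200) = 0.9154
Φ⁻¹(FA) = Φ⁻¹(0.5200) = 0.0502
c = −½·[z(H) + z(FA)] = −0.5 × (0.9154 + 0.0502) = -0.4828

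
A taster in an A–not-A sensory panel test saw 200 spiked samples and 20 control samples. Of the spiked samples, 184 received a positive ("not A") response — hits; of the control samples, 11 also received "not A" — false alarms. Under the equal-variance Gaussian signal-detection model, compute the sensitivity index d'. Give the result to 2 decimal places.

d' = 1.28

H = 184/200 = 0.9200
FA = 11/20 = 0.5500
z(0.9200) = 1.405, z(0.5500) = 0.126
d' = z(H) − z(FA) = 1.405 − 0.126 = 1.279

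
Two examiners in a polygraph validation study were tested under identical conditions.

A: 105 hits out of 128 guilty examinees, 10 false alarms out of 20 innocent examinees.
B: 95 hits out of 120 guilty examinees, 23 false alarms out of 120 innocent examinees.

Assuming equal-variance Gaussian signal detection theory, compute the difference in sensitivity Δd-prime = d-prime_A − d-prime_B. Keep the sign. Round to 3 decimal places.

Δd-prime = -0.767

A: z(0.8203) = 0.9165, z(0.5000) = 0.0000, d' = 0.9165
B: z(0.7917) = 0.8123, z(0.1917) = -0.8716, d' = 1.6839
Δd' = d'_A − d'_B = 0.9165 − 1.6839 = -0.7674
B has the higher sensitivity.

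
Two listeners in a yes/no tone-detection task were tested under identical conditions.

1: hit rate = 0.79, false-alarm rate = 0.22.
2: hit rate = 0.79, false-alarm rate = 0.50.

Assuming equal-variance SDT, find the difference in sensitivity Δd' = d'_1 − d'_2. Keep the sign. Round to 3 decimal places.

Δd' = 0.772

1: z(0.79) = 0.8064, z(0.22) = -0.7722, d' = 1.5786
2: z(0.79) = 0.8064, z(0.50) = 0.0000, d' = 0.8064
Δd' = d'_1 − d'_2 = 1.5786 − 0.8064 = 0.7722
1 has the higher sensitivity.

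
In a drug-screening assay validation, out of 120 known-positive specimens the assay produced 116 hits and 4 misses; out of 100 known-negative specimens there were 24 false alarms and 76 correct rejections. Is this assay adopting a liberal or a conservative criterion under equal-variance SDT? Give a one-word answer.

liberal

z(H) = 1.834, z(FA) = -0.706
c = −½·(z(H) + z(FA)) = -0.564
c < 0 → liberal criterion (biased toward responding “yes”).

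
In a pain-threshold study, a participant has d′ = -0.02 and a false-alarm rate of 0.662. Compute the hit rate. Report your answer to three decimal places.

hit rate = 0.655

z(false-alarm rate) = z(0.662) = 0.4179
z(H) = z(FA) + d' = 0.4179 + (-0.02) = 0.3979
hit rate = Φ(0.3979) = 0.6546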